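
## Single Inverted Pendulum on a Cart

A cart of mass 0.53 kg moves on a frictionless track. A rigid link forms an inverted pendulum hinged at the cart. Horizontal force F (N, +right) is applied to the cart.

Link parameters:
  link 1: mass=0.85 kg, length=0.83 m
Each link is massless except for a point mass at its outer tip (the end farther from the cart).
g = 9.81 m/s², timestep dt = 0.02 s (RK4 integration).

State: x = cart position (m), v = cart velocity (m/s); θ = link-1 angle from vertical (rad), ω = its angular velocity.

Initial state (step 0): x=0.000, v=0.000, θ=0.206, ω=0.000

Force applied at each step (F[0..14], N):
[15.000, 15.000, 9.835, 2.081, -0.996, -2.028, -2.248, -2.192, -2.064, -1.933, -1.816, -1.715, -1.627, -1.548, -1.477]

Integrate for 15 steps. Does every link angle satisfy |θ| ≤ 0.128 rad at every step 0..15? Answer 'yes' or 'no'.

Answer: no

Derivation:
apply F[0]=+15.000 → step 1: x=0.005, v=0.473, θ=0.201, ω=-0.510
apply F[1]=+15.000 → step 2: x=0.019, v=0.954, θ=0.186, ω=-1.033
apply F[2]=+9.835 → step 3: x=0.041, v=1.263, θ=0.162, ω=-1.359
apply F[3]=+2.081 → step 4: x=0.067, v=1.301, θ=0.134, ω=-1.370
apply F[4]=-0.996 → step 5: x=0.092, v=1.233, θ=0.108, ω=-1.260
apply F[5]=-2.028 → step 6: x=0.116, v=1.132, θ=0.084, ω=-1.115
apply F[6]=-2.248 → step 7: x=0.137, v=1.027, θ=0.064, ω=-0.972
apply F[7]=-2.192 → step 8: x=0.157, v=0.929, θ=0.045, ω=-0.841
apply F[8]=-2.064 → step 9: x=0.175, v=0.840, θ=0.030, ω=-0.725
apply F[9]=-1.933 → step 10: x=0.191, v=0.760, θ=0.016, ω=-0.624
apply F[10]=-1.816 → step 11: x=0.205, v=0.689, θ=0.005, ω=-0.535
apply F[11]=-1.715 → step 12: x=0.218, v=0.624, θ=-0.005, ω=-0.457
apply F[12]=-1.627 → step 13: x=0.230, v=0.566, θ=-0.014, ω=-0.389
apply F[13]=-1.548 → step 14: x=0.241, v=0.513, θ=-0.021, ω=-0.330
apply F[14]=-1.477 → step 15: x=0.251, v=0.464, θ=-0.027, ω=-0.277
Max |angle| over trajectory = 0.206 rad; bound = 0.128 → exceeded.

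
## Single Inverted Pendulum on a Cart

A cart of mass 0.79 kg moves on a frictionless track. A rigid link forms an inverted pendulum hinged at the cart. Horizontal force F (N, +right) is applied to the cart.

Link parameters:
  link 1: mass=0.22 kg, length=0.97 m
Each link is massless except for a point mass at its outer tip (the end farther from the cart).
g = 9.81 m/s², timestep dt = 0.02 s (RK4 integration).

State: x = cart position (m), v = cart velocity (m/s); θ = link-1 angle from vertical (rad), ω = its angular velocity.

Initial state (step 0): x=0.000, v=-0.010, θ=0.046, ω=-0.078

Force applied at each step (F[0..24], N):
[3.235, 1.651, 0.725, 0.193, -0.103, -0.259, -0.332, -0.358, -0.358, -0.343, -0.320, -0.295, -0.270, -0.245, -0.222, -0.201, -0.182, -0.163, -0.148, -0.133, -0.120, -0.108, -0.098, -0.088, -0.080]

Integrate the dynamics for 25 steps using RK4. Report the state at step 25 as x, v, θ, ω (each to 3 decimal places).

apply F[0]=+3.235 → step 1: x=0.001, v=0.069, θ=0.044, ω=-0.151
apply F[1]=+1.651 → step 2: x=0.002, v=0.109, θ=0.040, ω=-0.183
apply F[2]=+0.725 → step 3: x=0.005, v=0.125, θ=0.037, ω=-0.192
apply F[3]=+0.193 → step 4: x=0.007, v=0.128, θ=0.033, ω=-0.188
apply F[4]=-0.103 → step 5: x=0.010, v=0.124, θ=0.029, ω=-0.177
apply F[5]=-0.259 → step 6: x=0.012, v=0.116, θ=0.026, ω=-0.163
apply F[6]=-0.332 → step 7: x=0.014, v=0.106, θ=0.023, ω=-0.148
apply F[7]=-0.358 → step 8: x=0.016, v=0.096, θ=0.020, ω=-0.134
apply F[8]=-0.358 → step 9: x=0.018, v=0.086, θ=0.017, ω=-0.119
apply F[9]=-0.343 → step 10: x=0.020, v=0.076, θ=0.015, ω=-0.106
apply F[10]=-0.320 → step 11: x=0.021, v=0.067, θ=0.013, ω=-0.094
apply F[11]=-0.295 → step 12: x=0.023, v=0.059, θ=0.011, ω=-0.083
apply F[12]=-0.270 → step 13: x=0.024, v=0.052, θ=0.010, ω=-0.074
apply F[13]=-0.245 → step 14: x=0.025, v=0.045, θ=0.008, ω=-0.065
apply F[14]=-0.222 → step 15: x=0.025, v=0.039, θ=0.007, ω=-0.057
apply F[15]=-0.201 → step 16: x=0.026, v=0.034, θ=0.006, ω=-0.050
apply F[16]=-0.182 → step 17: x=0.027, v=0.029, θ=0.005, ω=-0.044
apply F[17]=-0.163 → step 18: x=0.027, v=0.024, θ=0.004, ω=-0.039
apply F[18]=-0.148 → step 19: x=0.028, v=0.020, θ=0.004, ω=-0.034
apply F[19]=-0.133 → step 20: x=0.028, v=0.017, θ=0.003, ω=-0.029
apply F[20]=-0.120 → step 21: x=0.028, v=0.014, θ=0.002, ω=-0.026
apply F[21]=-0.108 → step 22: x=0.029, v=0.011, θ=0.002, ω=-0.022
apply F[22]=-0.098 → step 23: x=0.029, v=0.008, θ=0.001, ω=-0.019
apply F[23]=-0.088 → step 24: x=0.029, v=0.006, θ=0.001, ω=-0.017
apply F[24]=-0.080 → step 25: x=0.029, v=0.004, θ=0.001, ω=-0.014

Answer: x=0.029, v=0.004, θ=0.001, ω=-0.014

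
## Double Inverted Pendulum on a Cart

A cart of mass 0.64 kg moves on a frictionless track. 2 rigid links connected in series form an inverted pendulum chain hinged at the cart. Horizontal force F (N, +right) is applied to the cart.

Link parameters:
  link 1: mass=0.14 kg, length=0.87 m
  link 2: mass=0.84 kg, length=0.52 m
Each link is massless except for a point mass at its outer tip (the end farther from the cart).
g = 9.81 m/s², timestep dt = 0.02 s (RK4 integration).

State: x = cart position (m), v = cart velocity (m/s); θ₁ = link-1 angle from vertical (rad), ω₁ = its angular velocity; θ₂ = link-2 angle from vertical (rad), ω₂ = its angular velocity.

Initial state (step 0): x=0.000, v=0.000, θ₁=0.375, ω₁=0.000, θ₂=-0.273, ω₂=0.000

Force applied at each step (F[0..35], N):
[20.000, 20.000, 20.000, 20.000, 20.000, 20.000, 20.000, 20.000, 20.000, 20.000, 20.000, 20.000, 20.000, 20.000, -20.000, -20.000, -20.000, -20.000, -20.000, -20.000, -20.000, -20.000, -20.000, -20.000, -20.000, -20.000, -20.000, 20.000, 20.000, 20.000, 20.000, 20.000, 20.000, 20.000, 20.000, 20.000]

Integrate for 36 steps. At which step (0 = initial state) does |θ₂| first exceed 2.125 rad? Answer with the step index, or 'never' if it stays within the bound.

Answer: 30

Derivation:
apply F[0]=+20.000 → step 1: x=0.006, v=0.558, θ₁=0.374, ω₁=-0.117, θ₂=-0.283, ω₂=-0.979
apply F[1]=+20.000 → step 2: x=0.022, v=1.120, θ₁=0.370, ω₁=-0.274, θ₂=-0.312, ω₂=-1.917
apply F[2]=+20.000 → step 3: x=0.050, v=1.691, θ₁=0.362, ω₁=-0.505, θ₂=-0.359, ω₂=-2.778
apply F[3]=+20.000 → step 4: x=0.090, v=2.271, θ₁=0.349, ω₁=-0.836, θ₂=-0.422, ω₂=-3.538
apply F[4]=+20.000 → step 5: x=0.141, v=2.862, θ₁=0.328, ω₁=-1.284, θ₂=-0.500, ω₂=-4.175
apply F[5]=+20.000 → step 6: x=0.205, v=3.464, θ₁=0.297, ω₁=-1.859, θ₂=-0.588, ω₂=-4.668
apply F[6]=+20.000 → step 7: x=0.280, v=4.077, θ₁=0.253, ω₁=-2.565, θ₂=-0.685, ω₂=-4.988
apply F[7]=+20.000 → step 8: x=0.368, v=4.698, θ₁=0.194, ω₁=-3.397, θ₂=-0.786, ω₂=-5.086
apply F[8]=+20.000 → step 9: x=0.468, v=5.327, θ₁=0.116, ω₁=-4.347, θ₂=-0.887, ω₂=-4.888
apply F[9]=+20.000 → step 10: x=0.581, v=5.957, θ₁=0.019, ω₁=-5.403, θ₂=-0.979, ω₂=-4.291
apply F[10]=+20.000 → step 11: x=0.706, v=6.575, θ₁=-0.101, ω₁=-6.569, θ₂=-1.055, ω₂=-3.153
apply F[11]=+20.000 → step 12: x=0.844, v=7.152, θ₁=-0.245, ω₁=-7.903, θ₂=-1.100, ω₂=-1.261
apply F[12]=+20.000 → step 13: x=0.992, v=7.607, θ₁=-0.419, ω₁=-9.618, θ₂=-1.097, ω₂=1.834
apply F[13]=+20.000 → step 14: x=1.145, v=7.585, θ₁=-0.636, ω₁=-12.180, θ₂=-1.012, ω₂=7.195
apply F[14]=-20.000 → step 15: x=1.276, v=5.393, θ₁=-0.885, ω₁=-12.160, θ₂=-0.827, ω₂=10.234
apply F[15]=-20.000 → step 16: x=1.365, v=3.643, θ₁=-1.103, ω₁=-9.727, θ₂=-0.647, ω₂=7.559
apply F[16]=-20.000 → step 17: x=1.427, v=2.653, θ₁=-1.283, ω₁=-8.462, θ₂=-0.517, ω₂=5.646
apply F[17]=-20.000 → step 18: x=1.472, v=1.868, θ₁=-1.446, ω₁=-7.936, θ₂=-0.416, ω₂=4.529
apply F[18]=-20.000 → step 19: x=1.502, v=1.141, θ₁=-1.603, ω₁=-7.793, θ₂=-0.334, ω₂=3.713
apply F[19]=-20.000 → step 20: x=1.518, v=0.426, θ₁=-1.760, ω₁=-7.922, θ₂=-0.267, ω₂=2.934
apply F[20]=-20.000 → step 21: x=1.519, v=-0.303, θ₁=-1.922, ω₁=-8.314, θ₂=-0.218, ω₂=1.990
apply F[21]=-20.000 → step 22: x=1.505, v=-1.070, θ₁=-2.095, ω₁=-9.036, θ₂=-0.190, ω₂=0.643
apply F[22]=-20.000 → step 23: x=1.476, v=-1.911, θ₁=-2.286, ω₁=-10.232, θ₂=-0.197, ω₂=-1.476
apply F[23]=-20.000 → step 24: x=1.428, v=-2.862, θ₁=-2.508, ω₁=-12.124, θ₂=-0.258, ω₂=-4.980
apply F[24]=-20.000 → step 25: x=1.361, v=-3.902, θ₁=-2.777, ω₁=-14.803, θ₂=-0.411, ω₂=-10.677
apply F[25]=-20.000 → step 26: x=1.273, v=-4.785, θ₁=-3.100, ω₁=-17.210, θ₂=-0.700, ω₂=-18.304
apply F[26]=-20.000 → step 27: x=1.172, v=-5.305, θ₁=-3.444, ω₁=-16.571, θ₂=-1.131, ω₂=-24.182
apply F[27]=+20.000 → step 28: x=1.072, v=-4.677, θ₁=-3.722, ω₁=-10.950, θ₂=-1.624, ω₂=-24.382
apply F[28]=+20.000 → step 29: x=0.984, v=-4.185, θ₁=-3.879, ω₁=-4.801, θ₂=-2.094, ω₂=-22.642
apply F[29]=+20.000 → step 30: x=0.906, v=-3.598, θ₁=-3.918, ω₁=0.902, θ₂=-2.538, ω₂=-22.162
apply F[30]=+20.000 → step 31: x=0.842, v=-2.574, θ₁=-3.836, ω₁=8.113, θ₂=-3.009, ω₂=-26.538
apply F[31]=+20.000 → step 32: x=0.834, v=4.676, θ₁=-3.467, ω₁=15.803, θ₂=-3.788, ω₂=-24.065
apply F[32]=+20.000 → step 33: x=0.945, v=6.069, θ₁=-3.219, ω₁=10.446, θ₂=-4.110, ω₂=-11.405
apply F[33]=+20.000 → step 34: x=1.073, v=6.689, θ₁=-3.025, ω₁=9.298, θ₂=-4.287, ω₂=-6.744
apply F[34]=+20.000 → step 35: x=1.212, v=7.229, θ₁=-2.840, ω₁=9.308, θ₂=-4.386, ω₂=-3.178
apply F[35]=+20.000 → step 36: x=1.362, v=7.687, θ₁=-2.649, ω₁=9.854, θ₂=-4.413, ω₂=0.575
|θ₂| = 2.538 > 2.125 first at step 30.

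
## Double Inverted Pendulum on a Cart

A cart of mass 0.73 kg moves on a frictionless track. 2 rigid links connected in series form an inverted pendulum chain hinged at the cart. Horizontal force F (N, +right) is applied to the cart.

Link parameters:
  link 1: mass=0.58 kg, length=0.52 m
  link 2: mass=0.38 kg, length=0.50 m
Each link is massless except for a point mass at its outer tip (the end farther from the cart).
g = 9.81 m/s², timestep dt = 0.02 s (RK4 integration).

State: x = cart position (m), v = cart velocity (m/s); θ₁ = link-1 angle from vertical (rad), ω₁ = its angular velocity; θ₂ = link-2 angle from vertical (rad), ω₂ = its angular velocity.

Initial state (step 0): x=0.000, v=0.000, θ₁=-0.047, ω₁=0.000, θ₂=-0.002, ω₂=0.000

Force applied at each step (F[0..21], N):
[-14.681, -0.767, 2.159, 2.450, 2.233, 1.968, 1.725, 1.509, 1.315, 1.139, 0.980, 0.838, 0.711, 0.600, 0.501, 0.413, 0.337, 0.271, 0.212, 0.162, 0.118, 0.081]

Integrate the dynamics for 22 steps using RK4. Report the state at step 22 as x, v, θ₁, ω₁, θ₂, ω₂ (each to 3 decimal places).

Answer: x=-0.029, v=0.073, θ₁=0.008, ω₁=-0.065, θ₂=0.006, ω₂=-0.028

Derivation:
apply F[0]=-14.681 → step 1: x=-0.004, v=-0.390, θ₁=-0.040, ω₁=0.721, θ₂=-0.002, ω₂=0.030
apply F[1]=-0.767 → step 2: x=-0.012, v=-0.403, θ₁=-0.025, ω₁=0.726, θ₂=-0.001, ω₂=0.050
apply F[2]=+2.159 → step 3: x=-0.019, v=-0.339, θ₁=-0.012, ω₁=0.592, θ₂=0.000, ω₂=0.061
apply F[3]=+2.450 → step 4: x=-0.025, v=-0.270, θ₁=-0.002, ω₁=0.455, θ₂=0.002, ω₂=0.066
apply F[4]=+2.233 → step 5: x=-0.030, v=-0.209, θ₁=0.006, ω₁=0.339, θ₂=0.003, ω₂=0.066
apply F[5]=+1.968 → step 6: x=-0.034, v=-0.158, θ₁=0.012, ω₁=0.245, θ₂=0.004, ω₂=0.062
apply F[6]=+1.725 → step 7: x=-0.036, v=-0.114, θ₁=0.016, ω₁=0.169, θ₂=0.005, ω₂=0.056
apply F[7]=+1.509 → step 8: x=-0.038, v=-0.077, θ₁=0.019, ω₁=0.108, θ₂=0.006, ω₂=0.048
apply F[8]=+1.315 → step 9: x=-0.040, v=-0.047, θ₁=0.021, ω₁=0.059, θ₂=0.007, ω₂=0.040
apply F[9]=+1.139 → step 10: x=-0.040, v=-0.021, θ₁=0.021, ω₁=0.020, θ₂=0.008, ω₂=0.031
apply F[10]=+0.980 → step 11: x=-0.041, v=0.001, θ₁=0.021, ω₁=-0.009, θ₂=0.009, ω₂=0.023
apply F[11]=+0.838 → step 12: x=-0.040, v=0.018, θ₁=0.021, ω₁=-0.032, θ₂=0.009, ω₂=0.015
apply F[12]=+0.711 → step 13: x=-0.040, v=0.032, θ₁=0.020, ω₁=-0.048, θ₂=0.009, ω₂=0.007
apply F[13]=+0.600 → step 14: x=-0.039, v=0.043, θ₁=0.019, ω₁=-0.060, θ₂=0.009, ω₂=0.000
apply F[14]=+0.501 → step 15: x=-0.038, v=0.052, θ₁=0.018, ω₁=-0.068, θ₂=0.009, ω₂=-0.006
apply F[15]=+0.413 → step 16: x=-0.037, v=0.059, θ₁=0.016, ω₁=-0.073, θ₂=0.009, ω₂=-0.011
apply F[16]=+0.337 → step 17: x=-0.036, v=0.064, θ₁=0.015, ω₁=-0.075, θ₂=0.009, ω₂=-0.016
apply F[17]=+0.271 → step 18: x=-0.034, v=0.068, θ₁=0.014, ω₁=-0.075, θ₂=0.008, ω₂=-0.020
apply F[18]=+0.212 → step 19: x=-0.033, v=0.071, θ₁=0.012, ω₁=-0.074, θ₂=0.008, ω₂=-0.023
apply F[19]=+0.162 → step 20: x=-0.032, v=0.072, θ₁=0.011, ω₁=-0.072, θ₂=0.007, ω₂=-0.025
apply F[20]=+0.118 → step 21: x=-0.030, v=0.073, θ₁=0.009, ω₁=-0.069, θ₂=0.007, ω₂=-0.027
apply F[21]=+0.081 → step 22: x=-0.029, v=0.073, θ₁=0.008, ω₁=-0.065, θ₂=0.006, ω₂=-0.028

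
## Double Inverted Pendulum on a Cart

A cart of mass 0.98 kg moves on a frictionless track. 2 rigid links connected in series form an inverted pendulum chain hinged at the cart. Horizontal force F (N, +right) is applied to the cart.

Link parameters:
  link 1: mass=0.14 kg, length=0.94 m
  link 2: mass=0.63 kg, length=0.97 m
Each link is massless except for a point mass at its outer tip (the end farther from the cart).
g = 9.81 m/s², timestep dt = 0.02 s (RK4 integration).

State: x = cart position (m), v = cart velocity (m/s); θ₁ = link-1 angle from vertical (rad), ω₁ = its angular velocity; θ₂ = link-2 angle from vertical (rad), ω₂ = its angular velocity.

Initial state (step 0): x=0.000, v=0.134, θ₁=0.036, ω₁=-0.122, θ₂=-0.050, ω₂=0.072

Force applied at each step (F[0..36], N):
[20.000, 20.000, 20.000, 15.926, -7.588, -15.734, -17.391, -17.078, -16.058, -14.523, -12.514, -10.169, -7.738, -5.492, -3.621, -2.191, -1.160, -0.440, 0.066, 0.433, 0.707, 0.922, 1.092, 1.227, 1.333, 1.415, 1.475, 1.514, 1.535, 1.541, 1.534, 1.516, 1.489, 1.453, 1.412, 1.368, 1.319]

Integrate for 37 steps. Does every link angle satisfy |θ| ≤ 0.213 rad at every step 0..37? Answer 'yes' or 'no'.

apply F[0]=+20.000 → step 1: x=0.007, v=0.537, θ₁=0.030, ω₁=-0.463, θ₂=-0.050, ω₂=-0.023
apply F[1]=+20.000 → step 2: x=0.021, v=0.941, θ₁=0.017, ω₁=-0.820, θ₂=-0.051, ω₂=-0.105
apply F[2]=+20.000 → step 3: x=0.044, v=1.348, θ₁=-0.003, ω₁=-1.200, θ₂=-0.054, ω₂=-0.165
apply F[3]=+15.926 → step 4: x=0.075, v=1.675, θ₁=-0.030, ω₁=-1.522, θ₂=-0.057, ω₂=-0.200
apply F[4]=-7.588 → step 5: x=0.107, v=1.526, θ₁=-0.059, ω₁=-1.361, θ₂=-0.061, ω₂=-0.213
apply F[5]=-15.734 → step 6: x=0.134, v=1.216, θ₁=-0.083, ω₁=-1.054, θ₂=-0.066, ω₂=-0.205
apply F[6]=-17.391 → step 7: x=0.155, v=0.876, θ₁=-0.101, ω₁=-0.738, θ₂=-0.069, ω₂=-0.175
apply F[7]=-17.078 → step 8: x=0.169, v=0.546, θ₁=-0.113, ω₁=-0.450, θ₂=-0.073, ω₂=-0.130
apply F[8]=-16.058 → step 9: x=0.177, v=0.239, θ₁=-0.119, ω₁=-0.196, θ₂=-0.075, ω₂=-0.075
apply F[9]=-14.523 → step 10: x=0.179, v=-0.036, θ₁=-0.121, ω₁=0.021, θ₂=-0.076, ω₂=-0.017
apply F[10]=-12.514 → step 11: x=0.176, v=-0.271, θ₁=-0.119, ω₁=0.197, θ₂=-0.075, ω₂=0.038
apply F[11]=-10.169 → step 12: x=0.169, v=-0.459, θ₁=-0.113, ω₁=0.329, θ₂=-0.074, ω₂=0.089
apply F[12]=-7.738 → step 13: x=0.158, v=-0.599, θ₁=-0.106, ω₁=0.418, θ₂=-0.072, ω₂=0.132
apply F[13]=-5.492 → step 14: x=0.145, v=-0.695, θ₁=-0.097, ω₁=0.469, θ₂=-0.069, ω₂=0.167
apply F[14]=-3.621 → step 15: x=0.131, v=-0.755, θ₁=-0.087, ω₁=0.489, θ₂=-0.065, ω₂=0.195
apply F[15]=-2.191 → step 16: x=0.115, v=-0.787, θ₁=-0.078, ω₁=0.488, θ₂=-0.061, ω₂=0.216
apply F[16]=-1.160 → step 17: x=0.099, v=-0.800, θ₁=-0.068, ω₁=0.474, θ₂=-0.057, ω₂=0.231
apply F[17]=-0.440 → step 18: x=0.083, v=-0.799, θ₁=-0.059, ω₁=0.452, θ₂=-0.052, ω₂=0.241
apply F[18]=+0.066 → step 19: x=0.067, v=-0.790, θ₁=-0.050, ω₁=0.426, θ₂=-0.047, ω₂=0.247
apply F[19]=+0.433 → step 20: x=0.052, v=-0.774, θ₁=-0.042, ω₁=0.398, θ₂=-0.042, ω₂=0.248
apply F[20]=+0.707 → step 21: x=0.037, v=-0.754, θ₁=-0.034, ω₁=0.370, θ₂=-0.037, ω₂=0.247
apply F[21]=+0.922 → step 22: x=0.022, v=-0.730, θ₁=-0.027, ω₁=0.342, θ₂=-0.032, ω₂=0.242
apply F[22]=+1.092 → step 23: x=0.007, v=-0.705, θ₁=-0.021, ω₁=0.315, θ₂=-0.027, ω₂=0.236
apply F[23]=+1.227 → step 24: x=-0.006, v=-0.677, θ₁=-0.014, ω₁=0.289, θ₂=-0.023, ω₂=0.227
apply F[24]=+1.333 → step 25: x=-0.020, v=-0.648, θ₁=-0.009, ω₁=0.264, θ₂=-0.018, ω₂=0.218
apply F[25]=+1.415 → step 26: x=-0.032, v=-0.618, θ₁=-0.004, ω₁=0.240, θ₂=-0.014, ω₂=0.207
apply F[26]=+1.475 → step 27: x=-0.044, v=-0.588, θ₁=0.001, ω₁=0.217, θ₂=-0.010, ω₂=0.196
apply F[27]=+1.514 → step 28: x=-0.056, v=-0.557, θ₁=0.005, ω₁=0.195, θ₂=-0.006, ω₂=0.184
apply F[28]=+1.535 → step 29: x=-0.067, v=-0.527, θ₁=0.008, ω₁=0.175, θ₂=-0.003, ω₂=0.171
apply F[29]=+1.541 → step 30: x=-0.077, v=-0.497, θ₁=0.012, ω₁=0.156, θ₂=0.001, ω₂=0.159
apply F[30]=+1.534 → step 31: x=-0.087, v=-0.468, θ₁=0.015, ω₁=0.138, θ₂=0.004, ω₂=0.147
apply F[31]=+1.516 → step 32: x=-0.096, v=-0.439, θ₁=0.017, ω₁=0.121, θ₂=0.007, ω₂=0.135
apply F[32]=+1.489 → step 33: x=-0.104, v=-0.412, θ₁=0.020, ω₁=0.105, θ₂=0.009, ω₂=0.123
apply F[33]=+1.453 → step 34: x=-0.112, v=-0.385, θ₁=0.021, ω₁=0.091, θ₂=0.011, ω₂=0.112
apply F[34]=+1.412 → step 35: x=-0.120, v=-0.360, θ₁=0.023, ω₁=0.078, θ₂=0.014, ω₂=0.101
apply F[35]=+1.368 → step 36: x=-0.127, v=-0.336, θ₁=0.025, ω₁=0.066, θ₂=0.015, ω₂=0.090
apply F[36]=+1.319 → step 37: x=-0.133, v=-0.313, θ₁=0.026, ω₁=0.055, θ₂=0.017, ω₂=0.080
Max |angle| over trajectory = 0.121 rad; bound = 0.213 → within bound.

Answer: yes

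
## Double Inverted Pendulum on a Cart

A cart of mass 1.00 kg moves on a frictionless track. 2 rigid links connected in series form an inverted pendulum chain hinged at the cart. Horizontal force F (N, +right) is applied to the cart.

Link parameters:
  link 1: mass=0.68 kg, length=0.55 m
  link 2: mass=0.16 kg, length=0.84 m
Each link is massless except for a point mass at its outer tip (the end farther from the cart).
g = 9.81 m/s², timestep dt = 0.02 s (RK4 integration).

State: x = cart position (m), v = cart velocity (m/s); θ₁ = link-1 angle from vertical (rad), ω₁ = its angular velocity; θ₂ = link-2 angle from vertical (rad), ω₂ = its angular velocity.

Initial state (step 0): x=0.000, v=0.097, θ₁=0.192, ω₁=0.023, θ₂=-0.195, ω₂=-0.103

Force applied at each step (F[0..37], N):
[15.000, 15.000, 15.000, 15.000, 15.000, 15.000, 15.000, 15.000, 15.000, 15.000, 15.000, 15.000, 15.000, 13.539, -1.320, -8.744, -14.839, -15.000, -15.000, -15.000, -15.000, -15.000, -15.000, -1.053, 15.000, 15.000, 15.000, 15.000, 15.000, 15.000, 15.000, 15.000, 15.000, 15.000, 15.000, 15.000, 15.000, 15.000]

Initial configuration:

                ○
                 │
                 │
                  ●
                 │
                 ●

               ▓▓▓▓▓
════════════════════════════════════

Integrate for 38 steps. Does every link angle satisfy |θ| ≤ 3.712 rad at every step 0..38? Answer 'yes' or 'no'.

apply F[0]=+15.000 → step 1: x=0.005, v=0.360, θ₁=0.189, ω₁=-0.343, θ₂=-0.198, ω₂=-0.233
apply F[1]=+15.000 → step 2: x=0.014, v=0.624, θ₁=0.178, ω₁=-0.717, θ₂=-0.204, ω₂=-0.360
apply F[2]=+15.000 → step 3: x=0.030, v=0.893, θ₁=0.160, ω₁=-1.105, θ₂=-0.213, ω₂=-0.481
apply F[3]=+15.000 → step 4: x=0.050, v=1.167, θ₁=0.134, ω₁=-1.517, θ₂=-0.223, ω₂=-0.590
apply F[4]=+15.000 → step 5: x=0.076, v=1.448, θ₁=0.099, ω₁=-1.959, θ₂=-0.236, ω₂=-0.684
apply F[5]=+15.000 → step 6: x=0.108, v=1.738, θ₁=0.055, ω₁=-2.436, θ₂=-0.251, ω₂=-0.759
apply F[6]=+15.000 → step 7: x=0.146, v=2.035, θ₁=0.001, ω₁=-2.952, θ₂=-0.266, ω₂=-0.809
apply F[7]=+15.000 → step 8: x=0.190, v=2.336, θ₁=-0.063, ω₁=-3.504, θ₂=-0.283, ω₂=-0.834
apply F[8]=+15.000 → step 9: x=0.239, v=2.636, θ₁=-0.139, ω₁=-4.083, θ₂=-0.300, ω₂=-0.836
apply F[9]=+15.000 → step 10: x=0.295, v=2.925, θ₁=-0.226, ω₁=-4.667, θ₂=-0.316, ω₂=-0.823
apply F[10]=+15.000 → step 11: x=0.356, v=3.189, θ₁=-0.325, ω₁=-5.229, θ₂=-0.333, ω₂=-0.813
apply F[11]=+15.000 → step 12: x=0.422, v=3.415, θ₁=-0.435, ω₁=-5.740, θ₂=-0.349, ω₂=-0.827
apply F[12]=+15.000 → step 13: x=0.492, v=3.594, θ₁=-0.555, ω₁=-6.176, θ₂=-0.366, ω₂=-0.889
apply F[13]=+13.539 → step 14: x=0.565, v=3.699, θ₁=-0.681, ω₁=-6.503, θ₂=-0.385, ω₂=-1.010
apply F[14]=-1.320 → step 15: x=0.638, v=3.549, θ₁=-0.812, ω₁=-6.513, θ₂=-0.406, ω₂=-1.119
apply F[15]=-8.744 → step 16: x=0.706, v=3.288, θ₁=-0.941, ω₁=-6.457, θ₂=-0.429, ω₂=-1.206
apply F[16]=-14.839 → step 17: x=0.769, v=2.947, θ₁=-1.070, ω₁=-6.410, θ₂=-0.454, ω₂=-1.255
apply F[17]=-15.000 → step 18: x=0.824, v=2.603, θ₁=-1.198, ω₁=-6.451, θ₂=-0.480, ω₂=-1.307
apply F[18]=-15.000 → step 19: x=0.873, v=2.250, θ₁=-1.328, ω₁=-6.575, θ₂=-0.506, ω₂=-1.375
apply F[19]=-15.000 → step 20: x=0.914, v=1.880, θ₁=-1.462, ω₁=-6.782, θ₂=-0.535, ω₂=-1.470
apply F[20]=-15.000 → step 21: x=0.948, v=1.486, θ₁=-1.600, ω₁=-7.076, θ₂=-0.565, ω₂=-1.607
apply F[21]=-15.000 → step 22: x=0.973, v=1.059, θ₁=-1.745, ω₁=-7.468, θ₂=-0.599, ω₂=-1.806
apply F[22]=-15.000 → step 23: x=0.990, v=0.589, θ₁=-1.900, ω₁=-7.976, θ₂=-0.638, ω₂=-2.094
apply F[23]=-1.053 → step 24: x=0.998, v=0.246, θ₁=-2.064, ω₁=-8.478, θ₂=-0.686, ω₂=-2.691
apply F[24]=+15.000 → step 25: x=1.002, v=0.088, θ₁=-2.237, ω₁=-8.838, θ₂=-0.749, ω₂=-3.642
apply F[25]=+15.000 → step 26: x=1.002, v=-0.065, θ₁=-2.417, ω₁=-9.175, θ₂=-0.833, ω₂=-4.734
apply F[26]=+15.000 → step 27: x=0.999, v=-0.180, θ₁=-2.603, ω₁=-9.407, θ₂=-0.939, ω₂=-5.967
apply F[27]=+15.000 → step 28: x=0.995, v=-0.208, θ₁=-2.792, ω₁=-9.398, θ₂=-1.072, ω₂=-7.298
apply F[28]=+15.000 → step 29: x=0.992, v=-0.103, θ₁=-2.977, ω₁=-9.000, θ₂=-1.231, ω₂=-8.619
apply F[29]=+15.000 → step 30: x=0.992, v=0.144, θ₁=-3.149, ω₁=-8.152, θ₂=-1.416, ω₂=-9.778
apply F[30]=+15.000 → step 31: x=0.998, v=0.485, θ₁=-3.300, ω₁=-6.935, θ₂=-1.620, ω₂=-10.666
apply F[31]=+15.000 → step 32: x=1.012, v=0.861, θ₁=-3.425, ω₁=-5.501, θ₂=-1.840, ω₂=-11.274
apply F[32]=+15.000 → step 33: x=1.033, v=1.234, θ₁=-3.520, ω₁=-3.971, θ₂=-2.070, ω₂=-11.671
apply F[33]=+15.000 → step 34: x=1.061, v=1.600, θ₁=-3.584, ω₁=-2.409, θ₂=-2.306, ω₂=-11.951
apply F[34]=+15.000 → step 35: x=1.097, v=1.969, θ₁=-3.616, ω₁=-0.839, θ₂=-2.548, ω₂=-12.202
apply F[35]=+15.000 → step 36: x=1.140, v=2.362, θ₁=-3.617, ω₁=0.727, θ₂=-2.795, ω₂=-12.489
apply F[36]=+15.000 → step 37: x=1.191, v=2.801, θ₁=-3.587, ω₁=2.261, θ₂=-3.048, ω₂=-12.827
apply F[37]=+15.000 → step 38: x=1.252, v=3.291, θ₁=-3.528, ω₁=3.664, θ₂=-3.308, ω₂=-13.126
Max |angle| over trajectory = 3.617 rad; bound = 3.712 → within bound.

Answer: yes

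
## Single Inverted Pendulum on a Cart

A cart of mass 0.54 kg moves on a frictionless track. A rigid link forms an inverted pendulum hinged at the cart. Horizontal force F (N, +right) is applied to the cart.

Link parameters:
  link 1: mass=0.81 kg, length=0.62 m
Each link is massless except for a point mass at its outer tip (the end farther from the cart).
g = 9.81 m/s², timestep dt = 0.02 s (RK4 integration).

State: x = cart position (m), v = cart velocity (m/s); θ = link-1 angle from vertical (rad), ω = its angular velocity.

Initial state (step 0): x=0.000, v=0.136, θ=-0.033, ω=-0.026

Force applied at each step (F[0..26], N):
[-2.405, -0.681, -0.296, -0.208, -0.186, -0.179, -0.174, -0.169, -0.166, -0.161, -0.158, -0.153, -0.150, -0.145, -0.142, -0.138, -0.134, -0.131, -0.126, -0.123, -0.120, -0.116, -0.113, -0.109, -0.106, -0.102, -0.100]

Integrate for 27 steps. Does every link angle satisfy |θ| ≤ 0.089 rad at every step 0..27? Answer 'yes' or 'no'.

apply F[0]=-2.405 → step 1: x=0.002, v=0.057, θ=-0.032, ω=0.091
apply F[1]=-0.681 → step 2: x=0.003, v=0.041, θ=-0.030, ω=0.107
apply F[2]=-0.296 → step 3: x=0.004, v=0.038, θ=-0.028, ω=0.102
apply F[3]=-0.208 → step 4: x=0.004, v=0.039, θ=-0.026, ω=0.093
apply F[4]=-0.186 → step 5: x=0.005, v=0.039, θ=-0.025, ω=0.084
apply F[5]=-0.179 → step 6: x=0.006, v=0.040, θ=-0.023, ω=0.075
apply F[6]=-0.174 → step 7: x=0.007, v=0.040, θ=-0.022, ω=0.068
apply F[7]=-0.169 → step 8: x=0.008, v=0.040, θ=-0.020, ω=0.062
apply F[8]=-0.166 → step 9: x=0.008, v=0.039, θ=-0.019, ω=0.056
apply F[9]=-0.161 → step 10: x=0.009, v=0.039, θ=-0.018, ω=0.051
apply F[10]=-0.158 → step 11: x=0.010, v=0.038, θ=-0.017, ω=0.047
apply F[11]=-0.153 → step 12: x=0.011, v=0.037, θ=-0.016, ω=0.043
apply F[12]=-0.150 → step 13: x=0.011, v=0.036, θ=-0.015, ω=0.039
apply F[13]=-0.145 → step 14: x=0.012, v=0.035, θ=-0.015, ω=0.036
apply F[14]=-0.142 → step 15: x=0.013, v=0.034, θ=-0.014, ω=0.033
apply F[15]=-0.138 → step 16: x=0.014, v=0.033, θ=-0.013, ω=0.031
apply F[16]=-0.134 → step 17: x=0.014, v=0.032, θ=-0.013, ω=0.029
apply F[17]=-0.131 → step 18: x=0.015, v=0.031, θ=-0.012, ω=0.027
apply F[18]=-0.126 → step 19: x=0.015, v=0.030, θ=-0.012, ω=0.025
apply F[19]=-0.123 → step 20: x=0.016, v=0.028, θ=-0.011, ω=0.023
apply F[20]=-0.120 → step 21: x=0.017, v=0.027, θ=-0.011, ω=0.022
apply F[21]=-0.116 → step 22: x=0.017, v=0.026, θ=-0.010, ω=0.021
apply F[22]=-0.113 → step 23: x=0.018, v=0.025, θ=-0.010, ω=0.020
apply F[23]=-0.109 → step 24: x=0.018, v=0.023, θ=-0.009, ω=0.019
apply F[24]=-0.106 → step 25: x=0.019, v=0.022, θ=-0.009, ω=0.018
apply F[25]=-0.102 → step 26: x=0.019, v=0.021, θ=-0.009, ω=0.017
apply F[26]=-0.100 → step 27: x=0.019, v=0.020, θ=-0.008, ω=0.016
Max |angle| over trajectory = 0.033 rad; bound = 0.089 → within bound.

Answer: yes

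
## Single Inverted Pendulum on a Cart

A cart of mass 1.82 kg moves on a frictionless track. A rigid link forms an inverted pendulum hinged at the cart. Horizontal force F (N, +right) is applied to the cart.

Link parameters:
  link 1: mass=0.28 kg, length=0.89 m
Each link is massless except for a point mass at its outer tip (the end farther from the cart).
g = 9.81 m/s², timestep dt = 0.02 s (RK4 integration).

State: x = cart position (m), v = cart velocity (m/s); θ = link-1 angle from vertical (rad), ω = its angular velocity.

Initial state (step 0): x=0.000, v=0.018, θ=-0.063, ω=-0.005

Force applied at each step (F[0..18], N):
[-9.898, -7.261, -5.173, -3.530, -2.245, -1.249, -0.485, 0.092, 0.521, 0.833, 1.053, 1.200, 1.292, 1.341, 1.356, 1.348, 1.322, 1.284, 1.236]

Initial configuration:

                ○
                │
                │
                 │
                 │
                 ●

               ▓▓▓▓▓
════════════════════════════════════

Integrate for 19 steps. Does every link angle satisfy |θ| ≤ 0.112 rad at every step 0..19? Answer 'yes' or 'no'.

Answer: yes

Derivation:
apply F[0]=-9.898 → step 1: x=-0.001, v=-0.089, θ=-0.062, ω=0.101
apply F[1]=-7.261 → step 2: x=-0.003, v=-0.167, θ=-0.059, ω=0.175
apply F[2]=-5.173 → step 3: x=-0.007, v=-0.222, θ=-0.055, ω=0.224
apply F[3]=-3.530 → step 4: x=-0.012, v=-0.259, θ=-0.051, ω=0.254
apply F[4]=-2.245 → step 5: x=-0.017, v=-0.282, θ=-0.045, ω=0.270
apply F[5]=-1.249 → step 6: x=-0.023, v=-0.295, θ=-0.040, ω=0.274
apply F[6]=-0.485 → step 7: x=-0.029, v=-0.299, θ=-0.034, ω=0.271
apply F[7]=+0.092 → step 8: x=-0.035, v=-0.297, θ=-0.029, ω=0.262
apply F[8]=+0.521 → step 9: x=-0.041, v=-0.290, θ=-0.024, ω=0.248
apply F[9]=+0.833 → step 10: x=-0.047, v=-0.281, θ=-0.019, ω=0.233
apply F[10]=+1.053 → step 11: x=-0.052, v=-0.269, θ=-0.015, ω=0.215
apply F[11]=+1.200 → step 12: x=-0.057, v=-0.255, θ=-0.011, ω=0.197
apply F[12]=+1.292 → step 13: x=-0.062, v=-0.241, θ=-0.007, ω=0.179
apply F[13]=+1.341 → step 14: x=-0.067, v=-0.226, θ=-0.003, ω=0.161
apply F[14]=+1.356 → step 15: x=-0.071, v=-0.211, θ=-0.000, ω=0.144
apply F[15]=+1.348 → step 16: x=-0.075, v=-0.196, θ=0.002, ω=0.128
apply F[16]=+1.322 → step 17: x=-0.079, v=-0.181, θ=0.005, ω=0.112
apply F[17]=+1.284 → step 18: x=-0.083, v=-0.168, θ=0.007, ω=0.098
apply F[18]=+1.236 → step 19: x=-0.086, v=-0.154, θ=0.009, ω=0.085
Max |angle| over trajectory = 0.063 rad; bound = 0.112 → within bound.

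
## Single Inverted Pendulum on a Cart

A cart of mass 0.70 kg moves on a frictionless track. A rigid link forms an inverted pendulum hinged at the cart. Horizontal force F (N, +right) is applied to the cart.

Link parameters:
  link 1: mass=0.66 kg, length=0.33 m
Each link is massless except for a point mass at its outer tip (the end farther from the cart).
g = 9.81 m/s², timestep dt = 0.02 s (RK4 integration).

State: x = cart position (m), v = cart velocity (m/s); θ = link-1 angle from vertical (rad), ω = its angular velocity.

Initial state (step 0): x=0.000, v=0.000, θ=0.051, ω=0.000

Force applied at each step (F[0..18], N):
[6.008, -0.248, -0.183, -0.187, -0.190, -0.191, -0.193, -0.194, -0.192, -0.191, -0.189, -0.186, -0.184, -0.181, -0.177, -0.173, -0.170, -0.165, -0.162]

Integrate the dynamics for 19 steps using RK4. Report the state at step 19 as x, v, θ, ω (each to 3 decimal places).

apply F[0]=+6.008 → step 1: x=0.002, v=0.162, θ=0.046, ω=-0.461
apply F[1]=-0.248 → step 2: x=0.005, v=0.147, θ=0.038, ω=-0.392
apply F[2]=-0.183 → step 3: x=0.008, v=0.136, θ=0.031, ω=-0.337
apply F[3]=-0.187 → step 4: x=0.010, v=0.126, θ=0.024, ω=-0.289
apply F[4]=-0.190 → step 5: x=0.013, v=0.116, θ=0.019, ω=-0.247
apply F[5]=-0.191 → step 6: x=0.015, v=0.108, θ=0.014, ω=-0.212
apply F[6]=-0.193 → step 7: x=0.017, v=0.100, θ=0.011, ω=-0.181
apply F[7]=-0.194 → step 8: x=0.019, v=0.093, θ=0.007, ω=-0.154
apply F[8]=-0.192 → step 9: x=0.021, v=0.086, θ=0.004, ω=-0.130
apply F[9]=-0.191 → step 10: x=0.022, v=0.080, θ=0.002, ω=-0.110
apply F[10]=-0.189 → step 11: x=0.024, v=0.074, θ=-0.000, ω=-0.093
apply F[11]=-0.186 → step 12: x=0.025, v=0.069, θ=-0.002, ω=-0.078
apply F[12]=-0.184 → step 13: x=0.027, v=0.065, θ=-0.003, ω=-0.065
apply F[13]=-0.181 → step 14: x=0.028, v=0.060, θ=-0.004, ω=-0.054
apply F[14]=-0.177 → step 15: x=0.029, v=0.056, θ=-0.005, ω=-0.044
apply F[15]=-0.173 → step 16: x=0.030, v=0.052, θ=-0.006, ω=-0.036
apply F[16]=-0.170 → step 17: x=0.031, v=0.048, θ=-0.007, ω=-0.028
apply F[17]=-0.165 → step 18: x=0.032, v=0.045, θ=-0.007, ω=-0.022
apply F[18]=-0.162 → step 19: x=0.033, v=0.042, θ=-0.008, ω=-0.017

Answer: x=0.033, v=0.042, θ=-0.008, ω=-0.017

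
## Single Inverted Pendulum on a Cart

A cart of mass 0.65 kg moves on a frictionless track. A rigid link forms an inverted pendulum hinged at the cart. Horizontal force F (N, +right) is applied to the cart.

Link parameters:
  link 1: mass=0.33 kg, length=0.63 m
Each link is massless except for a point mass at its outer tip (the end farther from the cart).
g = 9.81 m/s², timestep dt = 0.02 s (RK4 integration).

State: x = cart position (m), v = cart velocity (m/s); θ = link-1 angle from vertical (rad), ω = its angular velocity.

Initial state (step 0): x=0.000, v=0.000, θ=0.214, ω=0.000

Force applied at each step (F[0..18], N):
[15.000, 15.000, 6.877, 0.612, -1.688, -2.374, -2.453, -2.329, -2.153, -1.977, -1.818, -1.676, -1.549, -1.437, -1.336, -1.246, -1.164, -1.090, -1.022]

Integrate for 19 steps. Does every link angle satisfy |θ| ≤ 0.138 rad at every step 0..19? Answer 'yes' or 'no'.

apply F[0]=+15.000 → step 1: x=0.004, v=0.432, θ=0.208, ω=-0.604
apply F[1]=+15.000 → step 2: x=0.017, v=0.866, θ=0.190, ω=-1.218
apply F[2]=+6.877 → step 3: x=0.037, v=1.059, θ=0.163, ω=-1.466
apply F[3]=+0.612 → step 4: x=0.058, v=1.066, θ=0.134, ω=-1.429
apply F[4]=-1.688 → step 5: x=0.078, v=1.004, θ=0.107, ω=-1.294
apply F[5]=-2.374 → step 6: x=0.098, v=0.923, θ=0.083, ω=-1.137
apply F[6]=-2.453 → step 7: x=0.115, v=0.841, θ=0.061, ω=-0.985
apply F[7]=-2.329 → step 8: x=0.131, v=0.764, θ=0.043, ω=-0.848
apply F[8]=-2.153 → step 9: x=0.146, v=0.695, θ=0.027, ω=-0.726
apply F[9]=-1.977 → step 10: x=0.159, v=0.632, θ=0.014, ω=-0.620
apply F[10]=-1.818 → step 11: x=0.171, v=0.575, θ=0.002, ω=-0.528
apply F[11]=-1.676 → step 12: x=0.182, v=0.524, θ=-0.007, ω=-0.447
apply F[12]=-1.549 → step 13: x=0.192, v=0.477, θ=-0.016, ω=-0.377
apply F[13]=-1.437 → step 14: x=0.201, v=0.435, θ=-0.023, ω=-0.316
apply F[14]=-1.336 → step 15: x=0.210, v=0.396, θ=-0.028, ω=-0.263
apply F[15]=-1.246 → step 16: x=0.217, v=0.361, θ=-0.033, ω=-0.216
apply F[16]=-1.164 → step 17: x=0.224, v=0.329, θ=-0.037, ω=-0.176
apply F[17]=-1.090 → step 18: x=0.231, v=0.299, θ=-0.040, ω=-0.141
apply F[18]=-1.022 → step 19: x=0.236, v=0.272, θ=-0.043, ω=-0.111
Max |angle| over trajectory = 0.214 rad; bound = 0.138 → exceeded.

Answer: no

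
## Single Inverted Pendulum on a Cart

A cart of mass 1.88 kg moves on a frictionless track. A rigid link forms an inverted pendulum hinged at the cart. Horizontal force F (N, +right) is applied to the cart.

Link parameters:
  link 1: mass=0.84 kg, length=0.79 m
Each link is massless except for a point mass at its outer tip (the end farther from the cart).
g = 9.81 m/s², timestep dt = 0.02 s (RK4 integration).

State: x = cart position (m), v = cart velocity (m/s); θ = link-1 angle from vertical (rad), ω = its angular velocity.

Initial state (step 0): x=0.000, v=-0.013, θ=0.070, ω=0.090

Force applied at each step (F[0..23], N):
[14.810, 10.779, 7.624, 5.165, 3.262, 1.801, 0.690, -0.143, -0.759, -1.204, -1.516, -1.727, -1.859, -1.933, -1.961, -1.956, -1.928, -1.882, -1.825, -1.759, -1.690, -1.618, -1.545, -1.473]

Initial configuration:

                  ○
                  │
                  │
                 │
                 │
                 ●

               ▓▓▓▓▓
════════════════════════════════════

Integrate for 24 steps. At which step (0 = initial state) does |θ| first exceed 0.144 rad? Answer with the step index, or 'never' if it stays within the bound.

apply F[0]=+14.810 → step 1: x=0.001, v=0.138, θ=0.070, ω=-0.083
apply F[1]=+10.779 → step 2: x=0.005, v=0.247, θ=0.067, ω=-0.203
apply F[2]=+7.624 → step 3: x=0.011, v=0.322, θ=0.062, ω=-0.282
apply F[3]=+5.165 → step 4: x=0.018, v=0.372, θ=0.056, ω=-0.330
apply F[4]=+3.262 → step 5: x=0.025, v=0.402, θ=0.049, ω=-0.355
apply F[5]=+1.801 → step 6: x=0.034, v=0.417, θ=0.042, ω=-0.363
apply F[6]=+0.690 → step 7: x=0.042, v=0.421, θ=0.035, ω=-0.358
apply F[7]=-0.143 → step 8: x=0.050, v=0.417, θ=0.028, ω=-0.345
apply F[8]=-0.759 → step 9: x=0.059, v=0.406, θ=0.021, ω=-0.326
apply F[9]=-1.204 → step 10: x=0.067, v=0.392, θ=0.015, ω=-0.304
apply F[10]=-1.516 → step 11: x=0.074, v=0.375, θ=0.009, ω=-0.279
apply F[11]=-1.727 → step 12: x=0.082, v=0.356, θ=0.004, ω=-0.253
apply F[12]=-1.859 → step 13: x=0.088, v=0.336, θ=-0.001, ω=-0.228
apply F[13]=-1.933 → step 14: x=0.095, v=0.316, θ=-0.005, ω=-0.203
apply F[14]=-1.961 → step 15: x=0.101, v=0.295, θ=-0.009, ω=-0.179
apply F[15]=-1.956 → step 16: x=0.107, v=0.276, θ=-0.012, ω=-0.157
apply F[16]=-1.928 → step 17: x=0.112, v=0.256, θ=-0.015, ω=-0.136
apply F[17]=-1.882 → step 18: x=0.117, v=0.238, θ=-0.018, ω=-0.116
apply F[18]=-1.825 → step 19: x=0.122, v=0.220, θ=-0.020, ω=-0.099
apply F[19]=-1.759 → step 20: x=0.126, v=0.203, θ=-0.022, ω=-0.082
apply F[20]=-1.690 → step 21: x=0.130, v=0.187, θ=-0.023, ω=-0.068
apply F[21]=-1.618 → step 22: x=0.133, v=0.172, θ=-0.025, ω=-0.055
apply F[22]=-1.545 → step 23: x=0.137, v=0.158, θ=-0.026, ω=-0.043
apply F[23]=-1.473 → step 24: x=0.140, v=0.144, θ=-0.026, ω=-0.032
max |θ| = 0.070 ≤ 0.144 over all 25 states.

Answer: never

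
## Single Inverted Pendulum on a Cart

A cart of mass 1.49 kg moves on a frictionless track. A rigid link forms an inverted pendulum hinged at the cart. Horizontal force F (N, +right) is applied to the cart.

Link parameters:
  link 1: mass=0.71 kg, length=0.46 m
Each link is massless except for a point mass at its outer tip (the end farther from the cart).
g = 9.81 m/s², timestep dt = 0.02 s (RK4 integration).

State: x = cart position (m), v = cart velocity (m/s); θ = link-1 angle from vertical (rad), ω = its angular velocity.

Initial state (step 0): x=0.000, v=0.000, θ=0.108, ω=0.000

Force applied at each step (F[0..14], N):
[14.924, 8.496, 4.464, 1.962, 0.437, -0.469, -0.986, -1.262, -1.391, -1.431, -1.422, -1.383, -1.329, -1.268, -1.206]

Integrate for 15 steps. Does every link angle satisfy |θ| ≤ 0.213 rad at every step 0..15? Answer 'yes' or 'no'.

Answer: yes

Derivation:
apply F[0]=+14.924 → step 1: x=0.002, v=0.189, θ=0.104, ω=-0.364
apply F[1]=+8.496 → step 2: x=0.007, v=0.294, θ=0.095, ω=-0.547
apply F[2]=+4.464 → step 3: x=0.013, v=0.345, θ=0.084, ω=-0.620
apply F[3]=+1.962 → step 4: x=0.020, v=0.364, θ=0.071, ω=-0.629
apply F[4]=+0.437 → step 5: x=0.027, v=0.364, θ=0.059, ω=-0.601
apply F[5]=-0.469 → step 6: x=0.035, v=0.353, θ=0.047, ω=-0.554
apply F[6]=-0.986 → step 7: x=0.042, v=0.336, θ=0.037, ω=-0.499
apply F[7]=-1.262 → step 8: x=0.048, v=0.316, θ=0.027, ω=-0.443
apply F[8]=-1.391 → step 9: x=0.054, v=0.295, θ=0.019, ω=-0.388
apply F[9]=-1.431 → step 10: x=0.060, v=0.275, θ=0.012, ω=-0.336
apply F[10]=-1.422 → step 11: x=0.065, v=0.255, θ=0.006, ω=-0.289
apply F[11]=-1.383 → step 12: x=0.070, v=0.236, θ=0.000, ω=-0.247
apply F[12]=-1.329 → step 13: x=0.075, v=0.218, θ=-0.004, ω=-0.210
apply F[13]=-1.268 → step 14: x=0.079, v=0.202, θ=-0.008, ω=-0.177
apply F[14]=-1.206 → step 15: x=0.083, v=0.187, θ=-0.011, ω=-0.148
Max |angle| over trajectory = 0.108 rad; bound = 0.213 → within bound.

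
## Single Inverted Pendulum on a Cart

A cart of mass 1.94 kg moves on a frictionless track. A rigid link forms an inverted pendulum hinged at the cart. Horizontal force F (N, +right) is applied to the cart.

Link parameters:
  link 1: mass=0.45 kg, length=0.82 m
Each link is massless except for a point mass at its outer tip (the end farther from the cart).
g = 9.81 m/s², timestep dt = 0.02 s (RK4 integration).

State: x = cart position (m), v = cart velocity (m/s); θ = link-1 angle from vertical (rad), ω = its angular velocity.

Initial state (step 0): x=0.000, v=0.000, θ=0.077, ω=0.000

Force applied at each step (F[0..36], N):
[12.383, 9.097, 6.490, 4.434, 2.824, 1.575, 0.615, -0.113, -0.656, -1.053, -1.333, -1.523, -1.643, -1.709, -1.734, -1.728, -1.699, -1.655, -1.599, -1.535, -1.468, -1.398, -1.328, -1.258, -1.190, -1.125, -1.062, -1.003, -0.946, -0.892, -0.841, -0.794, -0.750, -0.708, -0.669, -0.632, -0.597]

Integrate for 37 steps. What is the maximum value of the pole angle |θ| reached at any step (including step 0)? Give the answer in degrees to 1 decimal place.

Answer: 4.4°

Derivation:
apply F[0]=+12.383 → step 1: x=0.001, v=0.124, θ=0.076, ω=-0.133
apply F[1]=+9.097 → step 2: x=0.005, v=0.214, θ=0.072, ω=-0.225
apply F[2]=+6.490 → step 3: x=0.010, v=0.278, θ=0.067, ω=-0.285
apply F[3]=+4.434 → step 4: x=0.016, v=0.321, θ=0.061, ω=-0.322
apply F[4]=+2.824 → step 5: x=0.022, v=0.347, θ=0.054, ω=-0.341
apply F[5]=+1.575 → step 6: x=0.029, v=0.361, θ=0.047, ω=-0.346
apply F[6]=+0.615 → step 7: x=0.037, v=0.366, θ=0.041, ω=-0.340
apply F[7]=-0.113 → step 8: x=0.044, v=0.363, θ=0.034, ω=-0.328
apply F[8]=-0.656 → step 9: x=0.051, v=0.355, θ=0.028, ω=-0.311
apply F[9]=-1.053 → step 10: x=0.058, v=0.343, θ=0.022, ω=-0.290
apply F[10]=-1.333 → step 11: x=0.065, v=0.328, θ=0.016, ω=-0.268
apply F[11]=-1.523 → step 12: x=0.071, v=0.312, θ=0.011, ω=-0.245
apply F[12]=-1.643 → step 13: x=0.077, v=0.294, θ=0.006, ω=-0.222
apply F[13]=-1.709 → step 14: x=0.083, v=0.277, θ=0.002, ω=-0.199
apply F[14]=-1.734 → step 15: x=0.088, v=0.259, θ=-0.002, ω=-0.177
apply F[15]=-1.728 → step 16: x=0.093, v=0.241, θ=-0.005, ω=-0.157
apply F[16]=-1.699 → step 17: x=0.098, v=0.224, θ=-0.008, ω=-0.137
apply F[17]=-1.655 → step 18: x=0.102, v=0.207, θ=-0.011, ω=-0.119
apply F[18]=-1.599 → step 19: x=0.106, v=0.191, θ=-0.013, ω=-0.103
apply F[19]=-1.535 → step 20: x=0.110, v=0.176, θ=-0.015, ω=-0.087
apply F[20]=-1.468 → step 21: x=0.113, v=0.162, θ=-0.016, ω=-0.073
apply F[21]=-1.398 → step 22: x=0.116, v=0.148, θ=-0.018, ω=-0.061
apply F[22]=-1.328 → step 23: x=0.119, v=0.135, θ=-0.019, ω=-0.050
apply F[23]=-1.258 → step 24: x=0.122, v=0.123, θ=-0.020, ω=-0.039
apply F[24]=-1.190 → step 25: x=0.124, v=0.112, θ=-0.020, ω=-0.030
apply F[25]=-1.125 → step 26: x=0.126, v=0.101, θ=-0.021, ω=-0.022
apply F[26]=-1.062 → step 27: x=0.128, v=0.091, θ=-0.021, ω=-0.015
apply F[27]=-1.003 → step 28: x=0.130, v=0.082, θ=-0.022, ω=-0.009
apply F[28]=-0.946 → step 29: x=0.131, v=0.073, θ=-0.022, ω=-0.003
apply F[29]=-0.892 → step 30: x=0.133, v=0.065, θ=-0.022, ω=0.001
apply F[30]=-0.841 → step 31: x=0.134, v=0.057, θ=-0.022, ω=0.006
apply F[31]=-0.794 → step 32: x=0.135, v=0.050, θ=-0.021, ω=0.009
apply F[32]=-0.750 → step 33: x=0.136, v=0.043, θ=-0.021, ω=0.012
apply F[33]=-0.708 → step 34: x=0.137, v=0.037, θ=-0.021, ω=0.015
apply F[34]=-0.669 → step 35: x=0.137, v=0.031, θ=-0.021, ω=0.017
apply F[35]=-0.632 → step 36: x=0.138, v=0.025, θ=-0.020, ω=0.019
apply F[36]=-0.597 → step 37: x=0.139, v=0.020, θ=-0.020, ω=0.021
Max |angle| over trajectory = 0.077 rad = 4.4°.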